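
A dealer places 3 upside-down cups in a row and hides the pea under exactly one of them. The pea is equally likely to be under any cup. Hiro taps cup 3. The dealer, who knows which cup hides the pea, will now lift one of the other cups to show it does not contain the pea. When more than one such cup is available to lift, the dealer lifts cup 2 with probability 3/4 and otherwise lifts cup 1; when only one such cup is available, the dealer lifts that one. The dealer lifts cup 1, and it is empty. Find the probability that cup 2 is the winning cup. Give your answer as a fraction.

Apply Bayes' rule, conditioning on where the pea actually is.
If it is under cup 1 (prior 1/3): the dealer opened cup 1, so this case is ruled out; weight (1/3)·0 = 0.
If it is under cup 2 (prior 1/3): only cup 1 is available, probability 1; weight (1/3)·1 = 1/3.
If it is under cup 3 (prior 1/3): cup 2 is available but not opened, probability 1/4; weight (1/3)·(1/4) = 1/12.
The weights sum to 5/12.
So P(the pea under cup 2 | the dealer opened cup 1) = (1/3) / (5/12) = 4/5.

4/5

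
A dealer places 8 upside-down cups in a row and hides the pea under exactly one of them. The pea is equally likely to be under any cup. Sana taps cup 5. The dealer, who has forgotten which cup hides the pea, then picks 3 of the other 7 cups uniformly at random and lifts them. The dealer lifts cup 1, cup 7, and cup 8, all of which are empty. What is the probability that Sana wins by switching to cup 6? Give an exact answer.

Apply Bayes' rule, conditioning on where the pea actually is.
If it is under any of cups 1, 7, and 8 (prior 1/8 each): that cup was opened and seen not to hold the prize — ruled out; weight (1/8)·0 = 0 each.
If it is under any of cups 2, 3, 4, 5, and 6 (prior 1/8 each): the dealer picks exactly this set with probability 1/35 regardless, and none is the prize; weight (1/8)·(1/35) = 1/280 each.
The weights sum to 1/56.
So P(the pea under cup 6 | the dealer opened cup 1, cup 7, and cup 8) = (1/280) / (1/56) = 1/5.

1/5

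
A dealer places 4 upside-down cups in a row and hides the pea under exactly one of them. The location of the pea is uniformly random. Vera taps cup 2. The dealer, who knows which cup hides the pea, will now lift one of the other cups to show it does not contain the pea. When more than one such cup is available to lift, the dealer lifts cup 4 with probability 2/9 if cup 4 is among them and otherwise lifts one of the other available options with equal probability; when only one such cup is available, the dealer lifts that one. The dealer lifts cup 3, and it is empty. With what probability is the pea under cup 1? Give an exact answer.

Apply Bayes' rule, conditioning on where the pea actually is.
If it is under cup 1 (prior 1/4): cup 4 is available but not opened, probability 7/9; weight (1/4)·(7/9) = 7/36.
If it is under cup 2 (prior 1/4): cup 4 is available but not opened; cup 3 gets probability (1 − 2/9)/2 = 7/18; weight (1/4)·(7/18) = 7/72.
If it is under cup 3 (prior 1/4): the dealer opened cup 3, so this case is ruled out; weight (1/4)·0 = 0.
If it is under cup 4 (prior 1/4): cup 4 holds the prize so is unavailable; the dealer chooses uniformly among the 2 others, probability 1/2; weight (1/4)·(1/2) = 1/8.
The weights sum to 5/12.
So P(the pea under cup 1 | the dealer opened cup 3) = (7/36) / (5/12) = 7/15.

7/15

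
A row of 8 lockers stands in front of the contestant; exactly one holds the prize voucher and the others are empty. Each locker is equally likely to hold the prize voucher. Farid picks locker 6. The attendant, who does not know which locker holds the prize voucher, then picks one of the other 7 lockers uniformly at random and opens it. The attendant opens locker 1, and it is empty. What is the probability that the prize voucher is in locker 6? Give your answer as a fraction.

1/7

Apply Bayes' rule, conditioning on where the prize voucher actually is.
If it is in locker 1 (prior 1/8): the attendant opened locker 1, so this case is ruled out; weight (1/8)·0 = 0.
If it is in any of lockers 2, 3, 4, 5, 6, 7, and 8 (prior 1/8 each): the attendant picks locker 1 with probability 1/7 regardless, and it is not the prize; weight (1/8)·(1/7) = 1/56 each.
The weights sum to 1/8.
So P(the prize voucher in locker 6 | the attendant opened locker 1) = (1/56) / (1/8) = 1/7.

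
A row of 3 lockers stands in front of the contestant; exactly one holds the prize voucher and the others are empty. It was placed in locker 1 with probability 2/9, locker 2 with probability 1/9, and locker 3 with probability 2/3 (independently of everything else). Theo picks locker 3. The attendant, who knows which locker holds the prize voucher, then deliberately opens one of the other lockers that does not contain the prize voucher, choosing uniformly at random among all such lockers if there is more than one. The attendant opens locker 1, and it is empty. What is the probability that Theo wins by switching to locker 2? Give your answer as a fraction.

Condition on the true location of the prize voucher.
If it is in locker 1 (prior 2/9): the attendant opened locker 1, so this case is ruled out; weight (2/9)·0 = 0.
If it is in locker 2 (prior 1/9): the attendant has no choice, probability 1; weight (1/9)·1 = 1/9.
If it is in locker 3 (prior 2/3): the attendant has 2 equally likely choices, so probability 1/2; weight (2/3)·(1/2) = 1/3.
The weights sum to 4/9.
So P(the prize voucher in locker 2 | the attendant opened locker 1) = (1/9) / (4/9) = 1/4.

1/4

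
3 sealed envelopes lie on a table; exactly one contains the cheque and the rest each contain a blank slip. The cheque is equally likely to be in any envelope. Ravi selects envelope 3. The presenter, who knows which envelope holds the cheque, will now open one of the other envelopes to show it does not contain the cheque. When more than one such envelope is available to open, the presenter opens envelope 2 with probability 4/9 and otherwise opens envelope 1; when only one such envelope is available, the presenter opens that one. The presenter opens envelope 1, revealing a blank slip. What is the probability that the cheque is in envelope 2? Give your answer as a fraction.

Apply Bayes' rule, conditioning on where the cheque actually is.
If it is in envelope 1 (prior 1/3): the presenter opened envelope 1, so this case is ruled out; weight (1/3)·0 = 0.
If it is in envelope 2 (prior 1/3): only envelope 1 is available, probability 1; weight (1/3)·1 = 1/3.
If it is in envelope 3 (prior 1/3): envelope 2 is available but not opened, probability 5/9; weight (1/3)·(5/9) = 5/27.
The weights sum to 14/27.
So P(the cheque in envelope 2 | the presenter opened envelope 1) = (1/3) / (14/27) = 9/14.

9/14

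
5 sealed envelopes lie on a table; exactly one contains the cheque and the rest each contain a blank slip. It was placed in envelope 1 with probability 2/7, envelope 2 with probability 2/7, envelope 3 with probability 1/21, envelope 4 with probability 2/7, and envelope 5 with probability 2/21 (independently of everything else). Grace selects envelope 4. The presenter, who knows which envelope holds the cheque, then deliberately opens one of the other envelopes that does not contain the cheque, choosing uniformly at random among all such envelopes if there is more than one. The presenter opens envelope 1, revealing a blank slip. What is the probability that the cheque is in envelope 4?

1/3

Condition on the true location of the cheque.
If it is in envelope 1 (prior 2/7): the presenter opened envelope 1, so this case is ruled out; weight (2/7)·0 = 0.
If it is in envelope 2 (prior 2/7): the presenter has 3 equally likely choices, so probability 1/3; weight (2/7)·(1/3) = 2/21.
If it is in envelope 3 (prior 1/21): the presenter has 3 equally likely choices, so probability 1/3; weight (1/21)·(1/3) = 1/63.
If it is in envelope 4 (prior 2/7): the presenter has 4 equally likely choices, so probability 1/4; weight (2/7)·(1/4) = 1/14.
If it is in envelope 5 (prior 2/21): the presenter has 3 equally likely choices, so probability 1/3; weight (2/21)·(1/3) = 2/63.
The weights sum to 3/14.
So P(the cheque in envelope 4 | the presenter opened envelope 1) = (1/14) / (3/14) = 1/3.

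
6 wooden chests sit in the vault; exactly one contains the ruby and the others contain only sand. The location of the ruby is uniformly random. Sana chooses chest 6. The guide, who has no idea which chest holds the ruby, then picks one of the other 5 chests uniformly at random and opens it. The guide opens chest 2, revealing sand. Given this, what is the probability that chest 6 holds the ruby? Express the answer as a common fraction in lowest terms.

1/5

Condition on the true location of the ruby.
If it is in any of chests 1, 3, 4, 5, and 6 (prior 1/6 each): the guide picks chest 2 with probability 1/5 regardless, and it is not the prize; weight (1/6)·(1/5) = 1/30 each.
If it is in chest 2 (prior 1/6): the guide opened chest 2, so this case is ruled out; weight (1/6)·0 = 0.
The weights sum to 1/6.
So P(the ruby in chest 6 | the guide opened chest 2) = (1/30) / (1/6) = 1/5.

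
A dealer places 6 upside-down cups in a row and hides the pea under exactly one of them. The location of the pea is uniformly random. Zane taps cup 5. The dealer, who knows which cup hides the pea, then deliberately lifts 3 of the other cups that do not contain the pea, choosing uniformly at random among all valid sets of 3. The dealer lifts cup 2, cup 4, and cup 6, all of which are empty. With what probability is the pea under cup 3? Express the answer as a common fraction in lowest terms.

Condition on the true location of the pea.
If it is under either of cups 1 and 3 (prior 1/6 each): the dealer has 4 equally likely choices, so probability 1/4; weight (1/6)·(1/4) = 1/24 each.
If it is under any of cups 2, 4, and 6 (prior 1/6 each): that cup was opened and seen not to hold the prize — ruled out; weight (1/6)·0 = 0 each.
If it is under cup 5 (prior 1/6): the dealer has 10 equally likely choices, so probability 1/10; weight (1/6)·(1/10) = 1/60.
The weights sum to 1/10.
So P(the pea under cup 3 | the dealer opened cup 2, cup 4, and cup 6) = (1/24) / (1/10) = 5/12.

5/12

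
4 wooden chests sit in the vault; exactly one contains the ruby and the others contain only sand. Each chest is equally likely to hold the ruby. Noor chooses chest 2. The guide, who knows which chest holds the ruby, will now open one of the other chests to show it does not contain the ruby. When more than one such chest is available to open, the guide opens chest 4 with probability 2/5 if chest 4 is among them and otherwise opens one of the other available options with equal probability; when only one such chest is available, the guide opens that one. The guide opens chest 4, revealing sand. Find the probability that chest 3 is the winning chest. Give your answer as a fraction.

Condition on the true location of the ruby.
If it is in any of chests 1, 2, and 3 (prior 1/4 each): chest 4 is available, opened with probability 2/5; weight (1/4)·(2/5) = 1/10 each.
If it is in chest 4 (prior 1/4): the guide opened chest 4, so this case is ruled out; weight (1/4)·0 = 0.
The weights sum to 3/10.
So P(the ruby in chest 3 | the guide opened chest 4) = (1/10) / (3/10) = 1/3.

1/3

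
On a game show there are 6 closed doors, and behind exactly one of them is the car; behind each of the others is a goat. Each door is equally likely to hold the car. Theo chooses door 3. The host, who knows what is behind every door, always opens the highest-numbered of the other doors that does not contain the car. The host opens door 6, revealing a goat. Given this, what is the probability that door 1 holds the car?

1/5

Apply Bayes' rule, conditioning on where the car actually is.
If it is behind any of doors 1, 2, 3, 4, and 5 (prior 1/6 each): door 6 is the highest-numbered option available, probability 1; weight (1/6)·1 = 1/6 each.
If it is behind door 6 (prior 1/6): the host opened door 6, so this case is ruled out; weight (1/6)·0 = 0.
The weights sum to 5/6.
So P(the car behind door 1 | the host opened door 6) = (1/6) / (5/6) = 1/5.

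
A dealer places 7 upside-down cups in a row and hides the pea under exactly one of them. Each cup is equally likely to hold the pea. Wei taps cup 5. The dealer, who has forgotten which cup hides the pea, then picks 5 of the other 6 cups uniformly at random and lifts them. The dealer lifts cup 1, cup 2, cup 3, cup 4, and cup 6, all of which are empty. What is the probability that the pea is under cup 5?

Condition on the true location of the pea.
If it is under any of cups 1, 2, 3, 4, and 6 (prior 1/7 each): that cup was opened and seen not to hold the prize — ruled out; weight (1/7)·0 = 0 each.
If it is under either of cups 5 and 7 (prior 1/7 each): the dealer picks exactly this set with probability 1/6 regardless, and none is the prize; weight (1/7)·(1/6) = 1/42 each.
The weights sum to 1/21.
So P(the pea under cup 5 | the dealer opened cup 1, cup 2, cup 3, cup 4, and cup 6) = (1/42) / (1/21) = 1/2.

1/2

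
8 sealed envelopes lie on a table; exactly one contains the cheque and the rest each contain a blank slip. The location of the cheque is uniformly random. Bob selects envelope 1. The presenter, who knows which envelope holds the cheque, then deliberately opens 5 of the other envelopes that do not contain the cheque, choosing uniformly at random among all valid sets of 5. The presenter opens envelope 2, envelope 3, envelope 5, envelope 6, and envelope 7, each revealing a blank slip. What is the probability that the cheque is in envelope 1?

1/8

Consider each possible location of the cheque in turn.
If it is in envelope 1 (prior 1/8): the presenter has 21 equally likely choices, so probability 1/21; weight (1/8)·(1/21) = 1/168.
If it is in any of envelopes 2, 3, 5, 6, and 7 (prior 1/8 each): that envelope was opened and seen not to hold the prize — ruled out; weight (1/8)·0 = 0 each.
If it is in either of envelopes 4 and 8 (prior 1/8 each): the presenter has 6 equally likely choices, so probability 1/6; weight (1/8)·(1/6) = 1/48 each.
The weights sum to 1/21.
So P(the cheque in envelope 1 | the presenter opened envelope 2, envelope 3, envelope 5, envelope 6, and envelope 7) = (1/168) / (1/21) = 1/8.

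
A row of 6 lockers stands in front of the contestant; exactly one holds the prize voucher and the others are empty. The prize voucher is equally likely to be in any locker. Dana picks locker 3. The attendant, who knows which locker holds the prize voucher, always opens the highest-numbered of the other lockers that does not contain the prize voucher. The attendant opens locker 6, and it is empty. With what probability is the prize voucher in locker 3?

Apply Bayes' rule, conditioning on where the prize voucher actually is.
If it is in any of lockers 1, 2, 3, 4, and 5 (prior 1/6 each): locker 6 is the highest-numbered option available, probability 1; weight (1/6)·1 = 1/6 each.
If it is in locker 6 (prior 1/6): the attendant opened locker 6, so this case is ruled out; weight (1/6)·0 = 0.
The weights sum to 5/6.
So P(the prize voucher in locker 3 | the attendant opened locker 6) = (1/6) / (5/6) = 1/5.

1/5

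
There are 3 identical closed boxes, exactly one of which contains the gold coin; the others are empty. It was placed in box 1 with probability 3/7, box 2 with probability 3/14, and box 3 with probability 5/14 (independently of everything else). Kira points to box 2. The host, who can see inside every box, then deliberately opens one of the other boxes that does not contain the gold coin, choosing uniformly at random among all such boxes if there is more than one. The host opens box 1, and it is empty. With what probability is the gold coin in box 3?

Condition on the true location of the gold coin.
If it is in box 1 (prior 3/7): the host opened box 1, so this case is ruled out; weight (3/7)·0 = 0.
If it is in box 2 (prior 3/14): the host has 2 equally likely choices, so probability 1/2; weight (3/14)·(1/2) = 3/28.
If it is in box 3 (prior 5/14): the host has no choice, probability 1; weight (5/14)·1 = 5/14.
The weights sum to 13/28.
So P(the gold coin in box 3 | the host opened box 1) = (5/14) / (13/28) = 10/13.

10/13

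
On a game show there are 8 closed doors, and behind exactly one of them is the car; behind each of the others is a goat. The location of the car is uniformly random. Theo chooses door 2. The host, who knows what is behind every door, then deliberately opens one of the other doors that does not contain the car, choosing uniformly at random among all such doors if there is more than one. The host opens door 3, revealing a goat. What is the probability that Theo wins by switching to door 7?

7/48

Apply Bayes' rule, conditioning on where the car actually is.
If it is behind any of doors 1, 4, 5, 6, 7, and 8 (prior 1/8 each): the host has 6 equally likely choices, so probability 1/6; weight (1/8)·(1/6) = 1/48 each.
If it is behind door 2 (prior 1/8): the host has 7 equally likely choices, so probability 1/7; weight (1/8)·(1/7) = 1/56.
If it is behind door 3 (prior 1/8): the host opened door 3, so this case is ruled out; weight (1/8)·0 = 0.
The weights sum to 1/7.
So P(the car behind door 7 | the host opened door 3) = (1/48) / (1/7) = 7/48.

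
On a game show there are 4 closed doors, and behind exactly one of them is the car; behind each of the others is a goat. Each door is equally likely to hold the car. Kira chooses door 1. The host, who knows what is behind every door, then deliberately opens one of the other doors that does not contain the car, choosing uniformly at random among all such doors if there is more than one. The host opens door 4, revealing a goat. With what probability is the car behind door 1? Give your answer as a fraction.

1/4

Apply Bayes' rule, conditioning on where the car actually is.
If it is behind door 1 (prior 1/4): the host has 3 equally likely choices, so probability 1/3; weight (1/4)·(1/3) = 1/12.
If it is behind either of doors 2 and 3 (prior 1/4 each): the host has 2 equally likely choices, so probability 1/2; weight (1/4)·(1/2) = 1/8 each.
If it is behind door 4 (prior 1/4): the host opened door 4, so this case is ruled out; weight (1/4)·0 = 0.
The weights sum to 1/3.
So P(the car behind door 1 | the host opened door 4) = (1/12) / (1/3) = 1/4.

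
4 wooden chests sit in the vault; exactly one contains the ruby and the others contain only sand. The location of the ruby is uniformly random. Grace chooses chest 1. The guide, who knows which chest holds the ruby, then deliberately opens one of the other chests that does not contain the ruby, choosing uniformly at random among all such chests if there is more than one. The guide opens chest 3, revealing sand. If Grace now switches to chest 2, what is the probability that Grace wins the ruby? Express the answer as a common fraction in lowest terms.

Condition on the true location of the ruby.
If it is in chest 1 (prior 1/4): the guide has 3 equally likely choices, so probability 1/3; weight (1/4)·(1/3) = 1/12.
If it is in either of chests 2 and 4 (prior 1/4 each): the guide has 2 equally likely choices, so probability 1/2; weight (1/4)·(1/2) = 1/8 each.
If it is in chest 3 (prior 1/4): the guide opened chest 3, so this case is ruled out; weight (1/4)·0 = 0.
The weights sum to 1/3.
So P(the ruby in chest 2 | the guide opened chest 3) = (1/8) / (1/3) = 3/8.

3/8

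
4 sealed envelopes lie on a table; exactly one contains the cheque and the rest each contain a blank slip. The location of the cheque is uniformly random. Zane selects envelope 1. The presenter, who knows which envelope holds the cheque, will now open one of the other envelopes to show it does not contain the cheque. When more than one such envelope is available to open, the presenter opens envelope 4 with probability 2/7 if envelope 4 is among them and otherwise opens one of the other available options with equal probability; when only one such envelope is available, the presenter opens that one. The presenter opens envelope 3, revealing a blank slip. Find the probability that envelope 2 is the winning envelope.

5/11

Consider each possible location of the cheque in turn.
If it is in envelope 1 (prior 1/4): envelope 4 is available but not opened; envelope 3 gets probability (1 − 2/7)/2 = 5/14; weight (1/4)·(5/14) = 5/56.
If it is in envelope 2 (prior 1/4): envelope 4 is available but not opened, probability 5/7; weight (1/4)·(5/7) = 5/28.
If it is in envelope 3 (prior 1/4): the presenter opened envelope 3, so this case is ruled out; weight (1/4)·0 = 0.
If it is in envelope 4 (prior 1/4): envelope 4 holds the prize so is unavailable; the presenter chooses uniformly among the 2 others, probability 1/2; weight (1/4)·(1/2) = 1/8.
The weights sum to 11/28.
So P(the cheque in envelope 2 | the presenter opened envelope 3) = (5/28) / (11/28) = 5/11.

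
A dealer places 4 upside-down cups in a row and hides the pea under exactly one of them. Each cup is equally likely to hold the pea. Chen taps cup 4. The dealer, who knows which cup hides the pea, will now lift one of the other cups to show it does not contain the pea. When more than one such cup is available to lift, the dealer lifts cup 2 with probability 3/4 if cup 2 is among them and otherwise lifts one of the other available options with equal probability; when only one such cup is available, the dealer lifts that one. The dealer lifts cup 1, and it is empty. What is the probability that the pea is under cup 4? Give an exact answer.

Condition on the true location of the pea.
If it is under cup 1 (prior 1/4): the dealer opened cup 1, so this case is ruled out; weight (1/4)·0 = 0.
If it is under cup 2 (prior 1/4): cup 2 holds the prize so is unavailable; the dealer chooses uniformly among the 2 others, probability 1/2; weight (1/4)·(1/2) = 1/8.
If it is under cup 3 (prior 1/4): cup 2 is available but not opened, probability 1/4; weight (1/4)·(1/4) = 1/16.
If it is under cup 4 (prior 1/4): cup 2 is available but not opened; cup 1 gets probability (1 − 3/4)/2 = 1/8; weight (1/4)·(1/8) = 1/32.
The weights sum to 7/32.
So P(the pea under cup 4 | the dealer opened cup 1) = (1/32) / (7/32) = 1/7.

1/7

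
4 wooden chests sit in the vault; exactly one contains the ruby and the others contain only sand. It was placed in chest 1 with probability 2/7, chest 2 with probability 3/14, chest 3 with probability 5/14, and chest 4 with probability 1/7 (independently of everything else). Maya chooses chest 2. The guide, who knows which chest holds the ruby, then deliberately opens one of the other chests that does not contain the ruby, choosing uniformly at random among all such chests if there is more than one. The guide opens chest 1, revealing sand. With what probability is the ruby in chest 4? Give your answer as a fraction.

Condition on the true location of the ruby.
If it is in chest 1 (prior 2/7): the guide opened chest 1, so this case is ruled out; weight (2/7)·0 = 0.
If it is in chest 2 (prior 3/14): the guide has 3 equally likely choices, so probability 1/3; weight (3/14)·(1/3) = 1/14.
If it is in chest 3 (prior 5/14): the guide has 2 equally likely choices, so probability 1/2; weight (5/14)·(1/2) = 5/28.
If it is in chest 4 (prior 1/7): the guide has 2 equally likely choices, so probability 1/2; weight (1/7)·(1/2) = 1/14.
The weights sum to 9/28.
So P(the ruby in chest 4 | the guide opened chest 1) = (1/14) / (9/28) = 2/9.

2/9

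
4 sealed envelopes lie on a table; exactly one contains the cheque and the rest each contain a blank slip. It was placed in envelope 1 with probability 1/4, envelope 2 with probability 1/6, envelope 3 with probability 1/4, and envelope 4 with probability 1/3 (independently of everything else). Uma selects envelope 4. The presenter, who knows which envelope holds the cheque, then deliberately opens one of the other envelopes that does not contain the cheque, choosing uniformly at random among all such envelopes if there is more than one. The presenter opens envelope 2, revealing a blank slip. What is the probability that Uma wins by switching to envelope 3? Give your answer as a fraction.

Apply Bayes' rule, conditioning on where the cheque actually is.
If it is in either of envelopes 1 and 3 (prior 1/4 each): the presenter has 2 equally likely choices, so probability 1/2; weight (1/4)·(1/2) = 1/8 each.
If it is in envelope 2 (prior 1/6): the presenter opened envelope 2, so this case is ruled out; weight (1/6)·0 = 0.
If it is in envelope 4 (prior 1/3): the presenter has 3 equally likely choices, so probability 1/3; weight (1/3)·(1/3) = 1/9.
The weights sum to 13/36.
So P(the cheque in envelope 3 | the presenter opened envelope 2) = (1/8) / (13/36) = 9/26.

9/26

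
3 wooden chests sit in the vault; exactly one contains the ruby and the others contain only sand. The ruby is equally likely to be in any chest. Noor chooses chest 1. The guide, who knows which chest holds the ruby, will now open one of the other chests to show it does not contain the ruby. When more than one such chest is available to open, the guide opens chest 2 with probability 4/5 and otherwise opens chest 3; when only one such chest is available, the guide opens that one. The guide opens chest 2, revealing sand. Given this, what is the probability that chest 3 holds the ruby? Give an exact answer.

5/9

Apply Bayes' rule, conditioning on where the ruby actually is.
If it is in chest 1 (prior 1/3): chest 2 is available, opened with probability 4/5; weight (1/3)·(4/5) = 4/15.
If it is in chest 2 (prior 1/3): the guide opened chest 2, so this case is ruled out; weight (1/3)·0 = 0.
If it is in chest 3 (prior 1/3): only chest 2 is available, probability 1; weight (1/3)·1 = 1/3.
The weights sum to 3/5.
So P(the ruby in chest 3 | the guide opened chest 2) = (1/3) / (3/5) = 5/9.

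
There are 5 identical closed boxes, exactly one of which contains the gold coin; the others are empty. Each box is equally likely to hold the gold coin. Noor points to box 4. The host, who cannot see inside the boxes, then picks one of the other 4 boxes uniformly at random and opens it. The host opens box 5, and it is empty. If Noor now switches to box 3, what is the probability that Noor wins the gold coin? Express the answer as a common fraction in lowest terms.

1/4

Consider each possible location of the gold coin in turn.
If it is in any of boxes 1, 2, 3, and 4 (prior 1/5 each): the host picks box 5 with probability 1/4 regardless, and it is not the prize; weight (1/5)·(1/4) = 1/20 each.
If it is in box 5 (prior 1/5): the host opened box 5, so this case is ruled out; weight (1/5)·0 = 0.
The weights sum to 1/5.
So P(the gold coin in box 3 | the host opened box 5) = (1/20) / (1/5) = 1/4.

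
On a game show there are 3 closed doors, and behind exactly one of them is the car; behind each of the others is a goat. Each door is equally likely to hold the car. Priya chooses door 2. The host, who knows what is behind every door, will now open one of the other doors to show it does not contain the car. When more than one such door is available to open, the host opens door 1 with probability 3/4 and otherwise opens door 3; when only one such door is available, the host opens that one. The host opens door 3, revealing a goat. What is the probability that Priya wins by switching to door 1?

4/5

Condition on the true location of the car.
If it is behind door 1 (prior 1/3): only door 3 is available, probability 1; weight (1/3)·1 = 1/3.
If it is behind door 2 (prior 1/3): door 1 is available but not opened, probability 1/4; weight (1/3)·(1/4) = 1/12.
If it is behind door 3 (prior 1/3): the host opened door 3, so this case is ruled out; weight (1/3)·0 = 0.
The weights sum to 5/12.
So P(the car behind door 1 | the host opened door 3) = (1/3) / (5/12) = 4/5.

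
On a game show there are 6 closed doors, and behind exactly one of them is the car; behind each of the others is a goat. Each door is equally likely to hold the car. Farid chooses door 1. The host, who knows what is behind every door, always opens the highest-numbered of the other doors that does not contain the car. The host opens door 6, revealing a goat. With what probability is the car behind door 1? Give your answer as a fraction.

1/5

Apply Bayes' rule, conditioning on where the car actually is.
If it is behind any of doors 1, 2, 3, 4, and 5 (prior 1/6 each): door 6 is the highest-numbered option available, probability 1; weight (1/6)·1 = 1/6 each.
If it is behind door 6 (prior 1/6): the host opened door 6, so this case is ruled out; weight (1/6)·0 = 0.
The weights sum to 5/6.
So P(the car behind door 1 | the host opened door 6) = (1/6) / (5/6) = 1/5.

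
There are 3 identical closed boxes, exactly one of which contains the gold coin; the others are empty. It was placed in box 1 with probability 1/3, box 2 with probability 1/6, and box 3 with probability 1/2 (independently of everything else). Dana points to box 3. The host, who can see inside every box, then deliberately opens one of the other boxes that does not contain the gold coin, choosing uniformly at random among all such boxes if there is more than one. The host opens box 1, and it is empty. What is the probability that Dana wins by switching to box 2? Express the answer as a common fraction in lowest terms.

Condition on the true location of the gold coin.
If it is in box 1 (prior 1/3): the host opened box 1, so this case is ruled out; weight (1/3)·0 = 0.
If it is in box 2 (prior 1/6): the host has no choice, probability 1; weight (1/6)·1 = 1/6.
If it is in box 3 (prior 1/2): the host has 2 equally likely choices, so probability 1/2; weight (1/2)·(1/2) = 1/4.
The weights sum to 5/12.
So P(the gold coin in box 2 | the host opened box 1) = (1/6) / (5/12) = 2/5.

2/5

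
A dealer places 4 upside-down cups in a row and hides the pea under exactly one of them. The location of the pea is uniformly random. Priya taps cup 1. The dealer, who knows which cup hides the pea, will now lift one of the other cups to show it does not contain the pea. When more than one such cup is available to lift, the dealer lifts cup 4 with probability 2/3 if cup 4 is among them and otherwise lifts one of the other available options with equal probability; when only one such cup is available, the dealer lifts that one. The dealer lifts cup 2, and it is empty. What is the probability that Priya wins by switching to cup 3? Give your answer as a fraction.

Condition on the true location of the pea.
If it is under cup 1 (prior 1/4): cup 4 is available but not opened; cup 2 gets probability (1 − 2/3)/2 = 1/6; weight (1/4)·(1/6) = 1/24.
If it is under cup 2 (prior 1/4): the dealer opened cup 2, so this case is ruled out; weight (1/4)·0 = 0.
If it is under cup 3 (prior 1/4): cup 4 is available but not opened, probability 1/3; weight (1/4)·(1/3) = 1/12.
If it is under cup 4 (prior 1/4): cup 4 holds the prize so is unavailable; the dealer chooses uniformly among the 2 others, probability 1/2; weight (1/4)·(1/2) = 1/8.
The weights sum to 1/4.
So P(the pea under cup 3 | the dealer opened cup 2) = (1/12) / (1/4) = 1/3.

1/3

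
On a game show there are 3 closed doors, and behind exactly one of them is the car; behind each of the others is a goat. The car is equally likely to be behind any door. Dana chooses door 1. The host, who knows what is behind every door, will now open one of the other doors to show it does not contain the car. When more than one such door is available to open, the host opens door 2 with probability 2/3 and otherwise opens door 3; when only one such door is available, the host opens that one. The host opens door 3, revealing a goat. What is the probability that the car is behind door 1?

Condition on the true location of the car.
If it is behind door 1 (prior 1/3): door 2 is available but not opened, probability 1/3; weight (1/3)·(1/3) = 1/9.
If it is behind door 2 (prior 1/3): only door 3 is available, probability 1; weight (1/3)·1 = 1/3.
If it is behind door 3 (prior 1/3): the host opened door 3, so this case is ruled out; weight (1/3)·0 = 0.
The weights sum to 4/9.
So P(the car behind door 1 | the host opened door 3) = (1/9) / (4/9) = 1/4.

1/4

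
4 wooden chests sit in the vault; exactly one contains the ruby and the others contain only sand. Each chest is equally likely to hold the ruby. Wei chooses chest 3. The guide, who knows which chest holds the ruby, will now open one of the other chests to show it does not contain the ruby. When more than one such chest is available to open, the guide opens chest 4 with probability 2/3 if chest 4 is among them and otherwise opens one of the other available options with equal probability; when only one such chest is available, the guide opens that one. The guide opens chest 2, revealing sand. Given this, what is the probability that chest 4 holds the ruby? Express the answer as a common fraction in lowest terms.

Consider each possible location of the ruby in turn.
If it is in chest 1 (prior 1/4): chest 4 is available but not opened, probability 1/3; weight (1/4)·(1/3) = 1/12.
If it is in chest 2 (prior 1/4): the guide opened chest 2, so this case is ruled out; weight (1/4)·0 = 0.
If it is in chest 3 (prior 1/4): chest 4 is available but not opened; chest 2 gets probability (1 − 2/3)/2 = 1/6; weight (1/4)·(1/6) = 1/24.
If it is in chest 4 (prior 1/4): chest 4 holds the prize so is unavailable; the guide chooses uniformly among the 2 others, probability 1/2; weight (1/4)·(1/2) = 1/8.
The weights sum to 1/4.
So P(the ruby in chest 4 | the guide opened chest 2) = (1/8) / (1/4) = 1/2.

1/2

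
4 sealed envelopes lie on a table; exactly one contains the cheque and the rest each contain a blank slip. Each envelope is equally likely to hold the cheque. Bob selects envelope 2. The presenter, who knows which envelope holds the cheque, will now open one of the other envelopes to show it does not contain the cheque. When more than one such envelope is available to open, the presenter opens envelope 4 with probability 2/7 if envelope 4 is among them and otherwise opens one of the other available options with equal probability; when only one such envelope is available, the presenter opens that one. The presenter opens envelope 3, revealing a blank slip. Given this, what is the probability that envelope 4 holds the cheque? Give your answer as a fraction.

Apply Bayes' rule, conditioning on where the cheque actually is.
If it is in envelope 1 (prior 1/4): envelope 4 is available but not opened, probability 5/7; weight (1/4)·(5/7) = 5/28.
If it is in envelope 2 (prior 1/4): envelope 4 is available but not opened; envelope 3 gets probability (1 − 2/7)/2 = 5/14; weight (1/4)·(5/14) = 5/56.
If it is in envelope 3 (prior 1/4): the presenter opened envelope 3, so this case is ruled out; weight (1/4)·0 = 0.
If it is in envelope 4 (prior 1/4): envelope 4 holds the prize so is unavailable; the presenter chooses uniformly among the 2 others, probability 1/2; weight (1/4)·(1/2) = 1/8.
The weights sum to 11/28.
So P(the cheque in envelope 4 | the presenter opened envelope 3) = (1/8) / (11/28) = 7/22.

7/22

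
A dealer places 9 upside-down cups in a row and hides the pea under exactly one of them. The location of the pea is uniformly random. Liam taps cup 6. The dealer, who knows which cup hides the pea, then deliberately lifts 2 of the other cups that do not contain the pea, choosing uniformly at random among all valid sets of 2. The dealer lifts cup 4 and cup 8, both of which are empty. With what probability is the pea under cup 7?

4/27

Apply Bayes' rule, conditioning on where the pea actually is.
If it is under any of cups 1, 2, 3, 5, 7, and 9 (prior 1/9 each): the dealer has 21 equally likely choices, so probability 1/21; weight (1/9)·(1/21) = 1/189 each.
If it is under either of cups 4 and 8 (prior 1/9 each): that cup was opened and seen not to hold the prize — ruled out; weight (1/9)·0 = 0 each.
If it is under cup 6 (prior 1/9): the dealer has 28 equally likely choices, so probability 1/28; weight (1/9)·(1/28) = 1/252.
The weights sum to 1/28.
So P(the pea under cup 7 | the dealer opened cup 4 and cup 8) = (1/189) / (1/28) = 4/27.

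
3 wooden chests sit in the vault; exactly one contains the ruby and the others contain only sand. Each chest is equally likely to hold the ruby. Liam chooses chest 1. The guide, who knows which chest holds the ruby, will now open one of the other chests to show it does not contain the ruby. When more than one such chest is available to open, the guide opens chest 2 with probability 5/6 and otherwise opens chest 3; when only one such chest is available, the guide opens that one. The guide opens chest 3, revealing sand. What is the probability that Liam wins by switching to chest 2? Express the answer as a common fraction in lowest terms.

6/7

Consider each possible location of the ruby in turn.
If it is in chest 1 (prior 1/3): chest 2 is available but not opened, probability 1/6; weight (1/3)·(1/6) = 1/18.
If it is in chest 2 (prior 1/3): only chest 3 is available, probability 1; weight (1/3)·1 = 1/3.
If it is in chest 3 (prior 1/3): the guide opened chest 3, so this case is ruled out; weight (1/3)·0 = 0.
The weights sum to 7/18.
So P(the ruby in chest 2 | the guide opened chest 3) = (1/3) / (7/18) = 6/7.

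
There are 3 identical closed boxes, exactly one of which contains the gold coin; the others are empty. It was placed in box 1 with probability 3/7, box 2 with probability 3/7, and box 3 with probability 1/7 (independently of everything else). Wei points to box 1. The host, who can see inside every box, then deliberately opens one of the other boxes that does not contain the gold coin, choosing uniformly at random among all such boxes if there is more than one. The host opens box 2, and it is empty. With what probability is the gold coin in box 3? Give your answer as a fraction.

Condition on the true location of the gold coin.
If it is in box 1 (prior 3/7): the host has 2 equally likely choices, so probability 1/2; weight (3/7)·(1/2) = 3/14.
If it is in box 2 (prior 3/7): the host opened box 2, so this case is ruled out; weight (3/7)·0 = 0.
If it is in box 3 (prior 1/7): the host has no choice, probability 1; weight (1/7)·1 = 1/7.
The weights sum to 5/14.
So P(the gold coin in box 3 | the host opened box 2) = (1/7) / (5/14) = 2/5.

2/5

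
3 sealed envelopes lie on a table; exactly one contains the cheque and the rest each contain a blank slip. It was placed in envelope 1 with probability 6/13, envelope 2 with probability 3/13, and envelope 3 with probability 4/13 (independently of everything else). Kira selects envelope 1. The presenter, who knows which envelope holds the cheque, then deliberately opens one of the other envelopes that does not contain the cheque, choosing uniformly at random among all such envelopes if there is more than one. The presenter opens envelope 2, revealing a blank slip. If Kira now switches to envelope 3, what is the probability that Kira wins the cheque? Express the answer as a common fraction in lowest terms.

4/7

Consider each possible location of the cheque in turn.
If it is in envelope 1 (prior 6/13): the presenter has 2 equally likely choices, so probability 1/2; weight (6/13)·(1/2) = 3/13.
If it is in envelope 2 (prior 3/13): the presenter opened envelope 2, so this case is ruled out; weight (3/13)·0 = 0.
If it is in envelope 3 (prior 4/13): the presenter has no choice, probability 1; weight (4/13)·1 = 4/13.
The weights sum to 7/13.
So P(the cheque in envelope 3 | the presenter opened envelope 2) = (4/13) / (7/13) = 4/7.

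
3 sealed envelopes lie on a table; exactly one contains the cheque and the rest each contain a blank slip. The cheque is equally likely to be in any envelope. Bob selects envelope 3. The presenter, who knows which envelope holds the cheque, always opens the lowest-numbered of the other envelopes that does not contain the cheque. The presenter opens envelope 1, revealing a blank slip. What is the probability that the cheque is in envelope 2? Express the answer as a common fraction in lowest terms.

Apply Bayes' rule, conditioning on where the cheque actually is.
If it is in envelope 1 (prior 1/3): the presenter opened envelope 1, so this case is ruled out; weight (1/3)·0 = 0.
If it is in either of envelopes 2 and 3 (prior 1/3 each): envelope 1 is the lowest-numbered option available, probability 1; weight (1/3)·1 = 1/3 each.
The weights sum to 2/3.
So P(the cheque in envelope 2 | the presenter opened envelope 1) = (1/3) / (2/3) = 1/2.

1/2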